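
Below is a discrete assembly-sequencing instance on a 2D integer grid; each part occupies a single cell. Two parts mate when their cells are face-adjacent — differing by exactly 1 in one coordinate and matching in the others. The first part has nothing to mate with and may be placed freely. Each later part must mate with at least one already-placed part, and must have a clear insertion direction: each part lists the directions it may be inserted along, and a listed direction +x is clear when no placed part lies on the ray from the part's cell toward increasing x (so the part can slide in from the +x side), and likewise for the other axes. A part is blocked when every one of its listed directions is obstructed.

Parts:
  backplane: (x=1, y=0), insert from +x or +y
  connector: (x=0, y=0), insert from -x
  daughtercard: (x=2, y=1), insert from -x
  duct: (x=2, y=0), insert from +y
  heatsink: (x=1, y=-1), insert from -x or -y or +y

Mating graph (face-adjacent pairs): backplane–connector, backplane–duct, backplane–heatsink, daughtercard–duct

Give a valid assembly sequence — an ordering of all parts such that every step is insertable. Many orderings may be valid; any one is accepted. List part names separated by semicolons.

1. connector@(0, 0) [-x clear] — {connector}
2. backplane@(1, 0) [+x clear] — {backplane, connector}
3. heatsink@(1, -1) [-x clear] — {backplane, connector, heatsink}
4. duct@(2, 0) [+y clear] — {backplane, connector, duct, heatsink}
5. daughtercard@(2, 1) [-x clear] — {backplane, connector, daughtercard, duct, heatsink}

connector; backplane; heatsink; duct; daughtercard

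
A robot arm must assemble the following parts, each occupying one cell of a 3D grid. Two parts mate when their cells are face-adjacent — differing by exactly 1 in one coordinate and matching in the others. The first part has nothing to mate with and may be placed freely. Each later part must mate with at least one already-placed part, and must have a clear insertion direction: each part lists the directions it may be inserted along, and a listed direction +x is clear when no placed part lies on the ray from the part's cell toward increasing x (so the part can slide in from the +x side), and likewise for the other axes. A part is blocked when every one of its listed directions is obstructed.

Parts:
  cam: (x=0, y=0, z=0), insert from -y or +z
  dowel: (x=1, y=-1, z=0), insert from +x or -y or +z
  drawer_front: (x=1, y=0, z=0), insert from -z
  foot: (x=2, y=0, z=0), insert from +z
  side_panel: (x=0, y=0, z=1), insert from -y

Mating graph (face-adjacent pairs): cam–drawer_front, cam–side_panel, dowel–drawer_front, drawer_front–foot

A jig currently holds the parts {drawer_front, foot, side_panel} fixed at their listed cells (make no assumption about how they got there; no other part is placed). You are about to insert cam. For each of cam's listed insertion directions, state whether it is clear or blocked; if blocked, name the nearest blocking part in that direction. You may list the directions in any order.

+z: blocked by side_panel; -y: clear

-y: ray from cam(0, 0, 0) has no placed part ⇒ clear
+z: nearest on ray is side_panel@(0, 0, 1) ⇒ blocked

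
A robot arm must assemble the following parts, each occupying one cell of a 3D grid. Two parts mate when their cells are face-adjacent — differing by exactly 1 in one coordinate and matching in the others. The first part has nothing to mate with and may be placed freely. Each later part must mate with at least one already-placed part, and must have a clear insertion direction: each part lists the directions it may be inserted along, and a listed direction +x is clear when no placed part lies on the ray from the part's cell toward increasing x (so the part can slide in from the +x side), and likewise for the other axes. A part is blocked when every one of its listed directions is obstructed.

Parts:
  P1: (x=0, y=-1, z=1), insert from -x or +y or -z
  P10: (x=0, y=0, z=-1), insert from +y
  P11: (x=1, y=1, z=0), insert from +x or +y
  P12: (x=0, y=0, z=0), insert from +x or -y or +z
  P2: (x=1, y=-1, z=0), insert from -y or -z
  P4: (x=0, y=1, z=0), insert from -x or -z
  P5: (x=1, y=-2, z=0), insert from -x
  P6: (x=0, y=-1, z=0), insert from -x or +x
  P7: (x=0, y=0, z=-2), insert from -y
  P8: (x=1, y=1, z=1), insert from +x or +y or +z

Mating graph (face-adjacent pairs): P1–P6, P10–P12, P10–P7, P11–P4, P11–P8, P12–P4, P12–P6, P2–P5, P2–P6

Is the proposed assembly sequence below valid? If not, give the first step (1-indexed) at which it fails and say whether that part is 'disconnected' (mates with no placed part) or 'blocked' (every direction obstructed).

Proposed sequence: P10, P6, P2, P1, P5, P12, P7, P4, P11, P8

1. P10@(0, 0, -1) [+y clear] — {P10}
2. P6@(0, -1, 0) — no placed neighbour ⇒ disconnected

Invalid at step 2 (disconnected)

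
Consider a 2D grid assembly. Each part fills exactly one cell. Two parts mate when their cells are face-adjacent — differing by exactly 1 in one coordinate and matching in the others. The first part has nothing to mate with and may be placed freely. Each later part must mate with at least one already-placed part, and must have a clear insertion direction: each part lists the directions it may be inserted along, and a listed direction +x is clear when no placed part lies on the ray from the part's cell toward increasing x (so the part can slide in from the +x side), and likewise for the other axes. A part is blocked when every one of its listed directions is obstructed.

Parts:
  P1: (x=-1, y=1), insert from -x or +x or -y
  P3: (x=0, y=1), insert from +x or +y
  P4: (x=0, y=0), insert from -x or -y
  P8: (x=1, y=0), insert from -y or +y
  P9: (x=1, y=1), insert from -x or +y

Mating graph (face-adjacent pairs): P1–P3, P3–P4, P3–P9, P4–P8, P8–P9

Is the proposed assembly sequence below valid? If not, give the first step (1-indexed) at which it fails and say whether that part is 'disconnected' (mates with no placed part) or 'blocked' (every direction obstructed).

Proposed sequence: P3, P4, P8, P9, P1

1. P3@(0, 1) [+x clear] — {P3}
2. P4@(0, 0) [-x clear] — {P3, P4}
3. P8@(1, 0) [-y clear] — {P3, P4, P8}
4. P9@(1, 1) [+y clear] — {P3, P4, P8, P9}
5. P1@(-1, 1) [-x clear] — {P1, P3, P4, P8, P9}

Valid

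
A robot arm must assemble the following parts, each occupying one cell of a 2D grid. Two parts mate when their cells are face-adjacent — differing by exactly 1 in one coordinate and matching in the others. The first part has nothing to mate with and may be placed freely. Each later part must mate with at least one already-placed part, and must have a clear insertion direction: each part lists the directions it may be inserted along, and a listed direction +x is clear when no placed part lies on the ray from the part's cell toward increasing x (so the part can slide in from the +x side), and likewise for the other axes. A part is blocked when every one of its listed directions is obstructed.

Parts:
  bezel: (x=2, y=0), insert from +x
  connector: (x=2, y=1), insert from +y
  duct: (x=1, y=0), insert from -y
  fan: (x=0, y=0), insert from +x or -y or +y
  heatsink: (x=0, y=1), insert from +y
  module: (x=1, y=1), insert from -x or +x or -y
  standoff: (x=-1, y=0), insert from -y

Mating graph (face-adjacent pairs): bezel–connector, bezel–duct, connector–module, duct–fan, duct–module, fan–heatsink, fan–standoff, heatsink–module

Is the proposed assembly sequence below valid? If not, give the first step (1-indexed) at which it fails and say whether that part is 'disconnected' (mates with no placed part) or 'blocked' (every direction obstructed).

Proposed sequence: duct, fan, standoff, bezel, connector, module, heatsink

1. duct@(1, 0) [-y clear] — {duct}
2. fan@(0, 0) [-y clear] — {duct, fan}
3. standoff@(-1, 0) [-y clear] — {duct, fan, standoff}
4. bezel@(2, 0) [+x clear] — {bezel, duct, fan, standoff}
5. connector@(2, 1) [+y clear] — {bezel, connector, duct, fan, standoff}
6. module@(1, 1) [-x clear] — {bezel, connector, duct, fan, module, standoff}
7. heatsink@(0, 1) [+y clear] — {bezel, connector, duct, fan, heatsink, module, standoff}

Valid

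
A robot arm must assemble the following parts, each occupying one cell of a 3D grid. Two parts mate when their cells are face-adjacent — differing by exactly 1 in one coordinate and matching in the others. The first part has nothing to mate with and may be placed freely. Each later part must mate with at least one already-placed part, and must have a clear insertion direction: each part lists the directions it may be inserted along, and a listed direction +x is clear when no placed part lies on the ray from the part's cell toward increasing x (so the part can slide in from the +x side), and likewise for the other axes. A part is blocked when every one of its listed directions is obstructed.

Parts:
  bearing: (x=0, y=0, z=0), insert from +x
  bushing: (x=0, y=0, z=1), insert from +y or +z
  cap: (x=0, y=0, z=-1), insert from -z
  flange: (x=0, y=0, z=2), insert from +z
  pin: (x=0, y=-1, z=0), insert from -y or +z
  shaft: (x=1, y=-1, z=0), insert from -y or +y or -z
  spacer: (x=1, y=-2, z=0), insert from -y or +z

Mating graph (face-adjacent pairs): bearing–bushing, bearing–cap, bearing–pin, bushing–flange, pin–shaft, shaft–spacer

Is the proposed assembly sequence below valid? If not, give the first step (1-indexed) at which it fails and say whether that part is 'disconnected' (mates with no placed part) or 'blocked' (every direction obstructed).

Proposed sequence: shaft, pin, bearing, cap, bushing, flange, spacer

Valid

1. shaft@(1, -1, 0) [-y clear] — {shaft}
2. pin@(0, -1, 0) [-y clear] — {pin, shaft}
3. bearing@(0, 0, 0) [+x clear] — {bearing, pin, shaft}
4. cap@(0, 0, -1) [-z clear] — {bearing, cap, pin, shaft}
5. bushing@(0, 0, 1) [+y clear] — {bearing, bushing, cap, pin, shaft}
6. flange@(0, 0, 2) [+z clear] — {bearing, bushing, cap, flange, pin, shaft}
7. spacer@(1, -2, 0) [-y clear] — {bearing, bushing, cap, flange, pin, shaft, spacer}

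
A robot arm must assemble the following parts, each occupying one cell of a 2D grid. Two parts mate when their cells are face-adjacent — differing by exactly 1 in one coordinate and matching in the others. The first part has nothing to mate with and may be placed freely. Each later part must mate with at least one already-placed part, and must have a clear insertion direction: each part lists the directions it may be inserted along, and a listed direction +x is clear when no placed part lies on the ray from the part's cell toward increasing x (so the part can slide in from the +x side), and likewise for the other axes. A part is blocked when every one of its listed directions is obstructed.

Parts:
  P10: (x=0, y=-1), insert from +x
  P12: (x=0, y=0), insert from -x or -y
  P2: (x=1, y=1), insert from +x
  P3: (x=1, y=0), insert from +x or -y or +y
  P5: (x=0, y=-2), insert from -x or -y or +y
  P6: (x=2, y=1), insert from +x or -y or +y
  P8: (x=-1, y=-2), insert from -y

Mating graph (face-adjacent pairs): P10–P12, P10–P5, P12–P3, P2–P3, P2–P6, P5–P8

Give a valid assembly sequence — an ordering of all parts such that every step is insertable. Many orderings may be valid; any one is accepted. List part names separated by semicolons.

P5; P10; P8; P12; P3; P2; P6

1. P5@(0, -2) [-x clear] — {P5}
2. P10@(0, -1) [+x clear] — {P10, P5}
3. P8@(-1, -2) [-y clear] — {P10, P5, P8}
4. P12@(0, 0) [-x clear] — {P10, P12, P5, P8}
5. P3@(1, 0) [+x clear] — {P10, P12, P3, P5, P8}
6. P2@(1, 1) [+x clear] — {P10, P12, P2, P3, P5, P8}
7. P6@(2, 1) [+x clear] — {P10, P12, P2, P3, P5, P6, P8}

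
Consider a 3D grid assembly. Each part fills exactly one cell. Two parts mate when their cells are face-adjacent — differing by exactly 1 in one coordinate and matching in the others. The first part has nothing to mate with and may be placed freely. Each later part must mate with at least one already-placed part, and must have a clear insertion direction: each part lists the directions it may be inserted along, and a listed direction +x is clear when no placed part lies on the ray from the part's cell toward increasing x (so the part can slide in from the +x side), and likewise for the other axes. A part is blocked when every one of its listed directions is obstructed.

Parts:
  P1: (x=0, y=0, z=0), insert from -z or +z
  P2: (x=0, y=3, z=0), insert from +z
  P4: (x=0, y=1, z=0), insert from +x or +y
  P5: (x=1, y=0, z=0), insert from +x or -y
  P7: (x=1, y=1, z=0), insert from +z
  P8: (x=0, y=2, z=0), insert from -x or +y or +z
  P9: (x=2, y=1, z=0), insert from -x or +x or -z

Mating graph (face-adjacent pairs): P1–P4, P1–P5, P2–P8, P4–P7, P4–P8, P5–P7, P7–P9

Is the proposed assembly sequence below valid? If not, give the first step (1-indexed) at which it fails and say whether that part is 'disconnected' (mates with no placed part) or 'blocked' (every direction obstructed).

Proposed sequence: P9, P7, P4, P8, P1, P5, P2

Valid

1. P9@(2, 1, 0) [-x clear] — {P9}
2. P7@(1, 1, 0) [+z clear] — {P7, P9}
3. P4@(0, 1, 0) [+y clear] — {P4, P7, P9}
4. P8@(0, 2, 0) [-x clear] — {P4, P7, P8, P9}
5. P1@(0, 0, 0) [-z clear] — {P1, P4, P7, P8, P9}
6. P5@(1, 0, 0) [+x clear] — {P1, P4, P5, P7, P8, P9}
7. P2@(0, 3, 0) [+z clear] — {P1, P2, P4, P5, P7, P8, P9}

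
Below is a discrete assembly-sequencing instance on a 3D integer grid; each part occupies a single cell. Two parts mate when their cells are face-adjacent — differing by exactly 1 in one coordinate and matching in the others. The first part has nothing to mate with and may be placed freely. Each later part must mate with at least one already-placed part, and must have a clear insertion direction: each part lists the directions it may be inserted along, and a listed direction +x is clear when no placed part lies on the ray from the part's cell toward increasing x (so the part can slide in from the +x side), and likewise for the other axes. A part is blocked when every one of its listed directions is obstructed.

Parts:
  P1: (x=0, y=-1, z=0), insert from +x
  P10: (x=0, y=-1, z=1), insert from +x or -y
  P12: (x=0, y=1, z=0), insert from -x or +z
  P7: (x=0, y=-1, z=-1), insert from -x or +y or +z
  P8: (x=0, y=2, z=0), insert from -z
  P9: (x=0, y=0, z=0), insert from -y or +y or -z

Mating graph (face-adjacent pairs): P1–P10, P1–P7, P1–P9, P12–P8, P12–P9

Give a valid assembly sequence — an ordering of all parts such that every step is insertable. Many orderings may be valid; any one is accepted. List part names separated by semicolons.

P10; P1; P7; P9; P12; P8

1. P10@(0, -1, 1) [+x clear] — {P10}
2. P1@(0, -1, 0) [+x clear] — {P1, P10}
3. P7@(0, -1, -1) [-x clear] — {P1, P10, P7}
4. P9@(0, 0, 0) [+y clear] — {P1, P10, P7, P9}
5. P12@(0, 1, 0) [-x clear] — {P1, P10, P12, P7, P9}
6. P8@(0, 2, 0) [-z clear] — {P1, P10, P12, P7, P8, P9}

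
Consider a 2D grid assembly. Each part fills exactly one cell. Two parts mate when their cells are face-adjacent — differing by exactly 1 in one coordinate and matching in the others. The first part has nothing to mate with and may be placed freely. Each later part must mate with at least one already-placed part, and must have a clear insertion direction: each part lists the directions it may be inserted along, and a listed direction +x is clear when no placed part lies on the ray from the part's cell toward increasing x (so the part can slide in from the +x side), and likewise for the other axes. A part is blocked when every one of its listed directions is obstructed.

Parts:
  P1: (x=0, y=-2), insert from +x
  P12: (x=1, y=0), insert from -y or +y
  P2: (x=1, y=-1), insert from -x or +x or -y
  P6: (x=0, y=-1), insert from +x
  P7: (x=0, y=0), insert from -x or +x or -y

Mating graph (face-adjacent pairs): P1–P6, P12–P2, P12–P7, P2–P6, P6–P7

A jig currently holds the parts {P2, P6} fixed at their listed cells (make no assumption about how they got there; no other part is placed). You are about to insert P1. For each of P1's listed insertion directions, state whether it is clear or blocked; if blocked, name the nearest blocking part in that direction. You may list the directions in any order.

+x: ray from P1(0, -2) has no placed part ⇒ clear

+x: clear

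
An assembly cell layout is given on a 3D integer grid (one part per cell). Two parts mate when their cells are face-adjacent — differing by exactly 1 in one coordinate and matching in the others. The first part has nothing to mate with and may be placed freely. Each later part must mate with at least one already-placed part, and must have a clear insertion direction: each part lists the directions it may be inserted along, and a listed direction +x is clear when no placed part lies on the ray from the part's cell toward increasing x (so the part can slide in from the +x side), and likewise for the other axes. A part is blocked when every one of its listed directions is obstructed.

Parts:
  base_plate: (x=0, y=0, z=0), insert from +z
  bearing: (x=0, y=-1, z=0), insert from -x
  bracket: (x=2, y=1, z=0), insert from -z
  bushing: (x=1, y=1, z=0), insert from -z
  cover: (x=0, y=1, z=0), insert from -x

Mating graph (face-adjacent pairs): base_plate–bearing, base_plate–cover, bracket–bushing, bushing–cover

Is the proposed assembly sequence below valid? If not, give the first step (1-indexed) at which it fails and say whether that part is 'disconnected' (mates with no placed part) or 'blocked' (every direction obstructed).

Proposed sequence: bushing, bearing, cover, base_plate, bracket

Invalid at step 2 (disconnected)

1. bushing@(1, 1, 0) [-z clear] — {bushing}
2. bearing@(0, -1, 0) — no placed neighbour ⇒ disconnected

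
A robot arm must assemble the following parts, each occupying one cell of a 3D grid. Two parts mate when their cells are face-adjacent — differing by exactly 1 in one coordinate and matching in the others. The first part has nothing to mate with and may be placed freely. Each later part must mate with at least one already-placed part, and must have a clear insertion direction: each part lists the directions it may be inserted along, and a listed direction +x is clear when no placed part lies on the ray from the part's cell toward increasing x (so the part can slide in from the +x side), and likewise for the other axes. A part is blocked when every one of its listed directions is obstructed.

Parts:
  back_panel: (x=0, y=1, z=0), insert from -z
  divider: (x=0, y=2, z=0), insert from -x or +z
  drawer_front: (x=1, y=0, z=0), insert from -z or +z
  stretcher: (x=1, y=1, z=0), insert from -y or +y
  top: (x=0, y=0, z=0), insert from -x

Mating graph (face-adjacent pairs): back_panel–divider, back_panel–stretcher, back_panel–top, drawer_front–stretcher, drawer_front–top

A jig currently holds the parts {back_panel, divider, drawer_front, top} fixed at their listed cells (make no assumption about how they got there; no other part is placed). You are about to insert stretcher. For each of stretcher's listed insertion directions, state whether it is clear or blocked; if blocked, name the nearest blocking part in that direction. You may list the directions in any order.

+y: clear; -y: blocked by drawer_front

-y: nearest on ray is drawer_front@(1, 0, 0) ⇒ blocked
+y: ray from stretcher(1, 1, 0) has no placed part ⇒ clear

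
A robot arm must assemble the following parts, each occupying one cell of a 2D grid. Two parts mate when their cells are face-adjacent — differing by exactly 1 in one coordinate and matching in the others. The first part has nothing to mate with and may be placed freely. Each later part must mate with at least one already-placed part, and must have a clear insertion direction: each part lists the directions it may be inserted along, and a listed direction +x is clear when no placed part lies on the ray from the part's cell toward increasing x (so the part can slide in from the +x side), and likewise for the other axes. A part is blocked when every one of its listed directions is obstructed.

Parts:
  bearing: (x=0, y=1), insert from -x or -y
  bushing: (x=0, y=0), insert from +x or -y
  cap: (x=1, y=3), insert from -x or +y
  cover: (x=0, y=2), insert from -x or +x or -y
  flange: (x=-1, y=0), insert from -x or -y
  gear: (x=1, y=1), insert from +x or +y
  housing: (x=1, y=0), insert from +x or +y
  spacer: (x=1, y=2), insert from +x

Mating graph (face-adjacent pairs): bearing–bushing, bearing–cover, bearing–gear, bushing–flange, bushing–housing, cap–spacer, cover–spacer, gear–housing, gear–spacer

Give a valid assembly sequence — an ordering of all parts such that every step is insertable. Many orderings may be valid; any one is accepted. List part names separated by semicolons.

1. bearing@(0, 1) [-x clear] — {bearing}
2. gear@(1, 1) [+x clear] — {bearing, gear}
3. spacer@(1, 2) [+x clear] — {bearing, gear, spacer}
4. cap@(1, 3) [-x clear] — {bearing, cap, gear, spacer}
5. cover@(0, 2) [-x clear] — {bearing, cap, cover, gear, spacer}
6. bushing@(0, 0) [+x clear] — {bearing, bushing, cap, cover, gear, spacer}
7. flange@(-1, 0) [-x clear] — {bearing, bushing, cap, cover, flange, gear, spacer}
8. housing@(1, 0) [+x clear] — {bearing, bushing, cap, cover, flange, gear, housing, spacer}

bearing; gear; spacer; cap; cover; bushing; flange; housing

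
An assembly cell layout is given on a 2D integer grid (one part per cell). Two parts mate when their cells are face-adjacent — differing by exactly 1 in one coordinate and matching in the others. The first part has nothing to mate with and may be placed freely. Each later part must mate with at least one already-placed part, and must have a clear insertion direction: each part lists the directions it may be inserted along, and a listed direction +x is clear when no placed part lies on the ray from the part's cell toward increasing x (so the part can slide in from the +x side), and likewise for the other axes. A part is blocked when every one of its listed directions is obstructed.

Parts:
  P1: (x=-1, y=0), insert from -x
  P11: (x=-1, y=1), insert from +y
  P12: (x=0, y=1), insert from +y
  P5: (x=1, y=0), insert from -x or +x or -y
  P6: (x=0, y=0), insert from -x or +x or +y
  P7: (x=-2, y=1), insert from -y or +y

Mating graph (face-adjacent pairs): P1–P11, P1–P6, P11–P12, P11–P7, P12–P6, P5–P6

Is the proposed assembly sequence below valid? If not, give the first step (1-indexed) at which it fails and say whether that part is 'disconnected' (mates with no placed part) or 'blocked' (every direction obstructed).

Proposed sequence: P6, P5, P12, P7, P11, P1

1. P6@(0, 0) [-x clear] — {P6}
2. P5@(1, 0) [+x clear] — {P5, P6}
3. P12@(0, 1) [+y clear] — {P12, P5, P6}
4. P7@(-2, 1) — no placed neighbour ⇒ disconnected

Invalid at step 4 (disconnected)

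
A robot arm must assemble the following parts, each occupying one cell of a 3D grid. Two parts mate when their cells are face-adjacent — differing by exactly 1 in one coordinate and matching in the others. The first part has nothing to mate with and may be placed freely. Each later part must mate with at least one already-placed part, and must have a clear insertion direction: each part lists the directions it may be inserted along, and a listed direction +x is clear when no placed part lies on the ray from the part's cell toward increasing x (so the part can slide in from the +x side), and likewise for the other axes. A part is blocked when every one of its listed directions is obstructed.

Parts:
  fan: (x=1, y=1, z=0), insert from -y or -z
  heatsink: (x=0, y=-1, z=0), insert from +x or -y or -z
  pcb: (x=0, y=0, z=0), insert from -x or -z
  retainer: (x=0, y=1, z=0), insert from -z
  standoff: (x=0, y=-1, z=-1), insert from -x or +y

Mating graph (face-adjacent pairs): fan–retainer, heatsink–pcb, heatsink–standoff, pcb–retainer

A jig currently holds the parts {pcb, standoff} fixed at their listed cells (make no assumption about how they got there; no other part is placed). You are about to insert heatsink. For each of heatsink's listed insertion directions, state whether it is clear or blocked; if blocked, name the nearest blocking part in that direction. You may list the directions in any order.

+x: clear; -y: clear; -z: blocked by standoff

+x: ray from heatsink(0, -1, 0) has no placed part ⇒ clear
-y: ray from heatsink(0, -1, 0) has no placed part ⇒ clear
-z: nearest on ray is standoff@(0, -1, -1) ⇒ blocked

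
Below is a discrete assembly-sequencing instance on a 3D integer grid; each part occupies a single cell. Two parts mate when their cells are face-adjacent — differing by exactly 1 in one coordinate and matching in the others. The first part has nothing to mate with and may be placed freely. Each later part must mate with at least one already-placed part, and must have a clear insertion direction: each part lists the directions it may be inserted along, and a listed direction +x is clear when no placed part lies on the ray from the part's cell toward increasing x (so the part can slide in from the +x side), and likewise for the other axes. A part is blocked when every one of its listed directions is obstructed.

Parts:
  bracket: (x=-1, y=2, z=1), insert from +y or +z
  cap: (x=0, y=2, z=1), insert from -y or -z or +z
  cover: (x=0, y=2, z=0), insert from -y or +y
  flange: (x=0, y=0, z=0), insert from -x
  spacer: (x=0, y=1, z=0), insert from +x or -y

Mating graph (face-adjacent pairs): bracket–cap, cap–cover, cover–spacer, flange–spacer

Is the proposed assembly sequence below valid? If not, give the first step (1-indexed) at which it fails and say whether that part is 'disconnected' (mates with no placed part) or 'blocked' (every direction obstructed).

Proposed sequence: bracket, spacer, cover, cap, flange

1. bracket@(-1, 2, 1) [+y clear] — {bracket}
2. spacer@(0, 1, 0) — no placed neighbour ⇒ disconnected

Invalid at step 2 (disconnected)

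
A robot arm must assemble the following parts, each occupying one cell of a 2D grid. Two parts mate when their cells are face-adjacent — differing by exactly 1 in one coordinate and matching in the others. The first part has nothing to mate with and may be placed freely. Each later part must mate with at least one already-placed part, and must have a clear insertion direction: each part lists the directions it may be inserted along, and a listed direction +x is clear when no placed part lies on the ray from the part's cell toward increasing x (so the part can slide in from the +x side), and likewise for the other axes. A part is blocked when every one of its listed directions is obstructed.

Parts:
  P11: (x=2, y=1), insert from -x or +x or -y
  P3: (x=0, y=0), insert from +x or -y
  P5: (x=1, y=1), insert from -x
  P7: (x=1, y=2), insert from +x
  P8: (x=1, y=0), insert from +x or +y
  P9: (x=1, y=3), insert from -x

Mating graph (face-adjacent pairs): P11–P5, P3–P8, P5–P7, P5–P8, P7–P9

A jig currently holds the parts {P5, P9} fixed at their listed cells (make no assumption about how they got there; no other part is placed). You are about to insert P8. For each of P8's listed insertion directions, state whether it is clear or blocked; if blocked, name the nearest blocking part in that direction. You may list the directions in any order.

+x: clear; +y: blocked by P5

+x: ray from P8(1, 0) has no placed part ⇒ clear
+y: nearest on ray is P5@(1, 1) ⇒ blocked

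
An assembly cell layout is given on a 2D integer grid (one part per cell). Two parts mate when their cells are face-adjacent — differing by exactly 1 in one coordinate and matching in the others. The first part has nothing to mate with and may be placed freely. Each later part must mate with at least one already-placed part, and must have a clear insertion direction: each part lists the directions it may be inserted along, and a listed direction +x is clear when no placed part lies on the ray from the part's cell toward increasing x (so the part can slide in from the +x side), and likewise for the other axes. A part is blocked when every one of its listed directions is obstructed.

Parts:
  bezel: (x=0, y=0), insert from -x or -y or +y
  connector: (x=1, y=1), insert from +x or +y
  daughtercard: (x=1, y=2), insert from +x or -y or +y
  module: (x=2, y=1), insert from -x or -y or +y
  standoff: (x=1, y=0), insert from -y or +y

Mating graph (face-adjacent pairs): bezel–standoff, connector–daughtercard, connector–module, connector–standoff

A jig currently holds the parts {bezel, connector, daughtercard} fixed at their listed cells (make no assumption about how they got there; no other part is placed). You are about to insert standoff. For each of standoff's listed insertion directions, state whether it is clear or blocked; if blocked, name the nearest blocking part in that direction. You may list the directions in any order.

-y: ray from standoff(1, 0) has no placed part ⇒ clear
+y: nearest on ray is connector@(1, 1) ⇒ blocked

+y: blocked by connector; -y: clear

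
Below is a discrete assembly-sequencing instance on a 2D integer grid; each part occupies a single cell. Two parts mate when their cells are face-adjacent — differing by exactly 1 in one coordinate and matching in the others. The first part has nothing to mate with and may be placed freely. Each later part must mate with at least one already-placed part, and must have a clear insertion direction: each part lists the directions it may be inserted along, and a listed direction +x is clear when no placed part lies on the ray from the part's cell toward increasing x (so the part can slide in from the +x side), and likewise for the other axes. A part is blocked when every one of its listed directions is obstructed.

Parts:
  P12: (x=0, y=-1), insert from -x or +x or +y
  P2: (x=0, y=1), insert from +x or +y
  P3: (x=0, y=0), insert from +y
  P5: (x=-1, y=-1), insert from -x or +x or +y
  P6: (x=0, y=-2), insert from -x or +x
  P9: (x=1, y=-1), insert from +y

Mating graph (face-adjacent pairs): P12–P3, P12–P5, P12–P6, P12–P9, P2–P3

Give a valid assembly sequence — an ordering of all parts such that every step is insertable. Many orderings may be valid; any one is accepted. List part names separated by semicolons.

1. P9@(1, -1) [+y clear] — {P9}
2. P12@(0, -1) [-x clear] — {P12, P9}
3. P6@(0, -2) [-x clear] — {P12, P6, P9}
4. P5@(-1, -1) [-x clear] — {P12, P5, P6, P9}
5. P3@(0, 0) [+y clear] — {P12, P3, P5, P6, P9}
6. P2@(0, 1) [+x clear] — {P12, P2, P3, P5, P6, P9}

P9; P12; P6; P5; P3; P2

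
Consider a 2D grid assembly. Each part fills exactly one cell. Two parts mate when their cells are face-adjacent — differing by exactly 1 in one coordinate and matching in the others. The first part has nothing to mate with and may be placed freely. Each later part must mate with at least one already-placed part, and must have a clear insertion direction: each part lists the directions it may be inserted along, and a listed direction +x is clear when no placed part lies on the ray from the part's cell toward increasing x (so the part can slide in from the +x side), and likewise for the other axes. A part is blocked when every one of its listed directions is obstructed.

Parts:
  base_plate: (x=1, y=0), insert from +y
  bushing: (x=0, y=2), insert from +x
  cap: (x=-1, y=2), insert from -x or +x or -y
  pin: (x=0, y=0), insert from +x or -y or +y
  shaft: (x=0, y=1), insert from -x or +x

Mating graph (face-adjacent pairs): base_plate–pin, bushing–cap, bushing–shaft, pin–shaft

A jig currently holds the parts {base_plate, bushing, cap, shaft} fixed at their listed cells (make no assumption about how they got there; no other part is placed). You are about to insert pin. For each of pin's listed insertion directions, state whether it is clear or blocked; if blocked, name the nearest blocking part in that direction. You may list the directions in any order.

+x: blocked by base_plate; +y: blocked by shaft; -y: clear

+x: nearest on ray is base_plate@(1, 0) ⇒ blocked
-y: ray from pin(0, 0) has no placed part ⇒ clear
+y: nearest on ray is shaft@(0, 1) ⇒ blocked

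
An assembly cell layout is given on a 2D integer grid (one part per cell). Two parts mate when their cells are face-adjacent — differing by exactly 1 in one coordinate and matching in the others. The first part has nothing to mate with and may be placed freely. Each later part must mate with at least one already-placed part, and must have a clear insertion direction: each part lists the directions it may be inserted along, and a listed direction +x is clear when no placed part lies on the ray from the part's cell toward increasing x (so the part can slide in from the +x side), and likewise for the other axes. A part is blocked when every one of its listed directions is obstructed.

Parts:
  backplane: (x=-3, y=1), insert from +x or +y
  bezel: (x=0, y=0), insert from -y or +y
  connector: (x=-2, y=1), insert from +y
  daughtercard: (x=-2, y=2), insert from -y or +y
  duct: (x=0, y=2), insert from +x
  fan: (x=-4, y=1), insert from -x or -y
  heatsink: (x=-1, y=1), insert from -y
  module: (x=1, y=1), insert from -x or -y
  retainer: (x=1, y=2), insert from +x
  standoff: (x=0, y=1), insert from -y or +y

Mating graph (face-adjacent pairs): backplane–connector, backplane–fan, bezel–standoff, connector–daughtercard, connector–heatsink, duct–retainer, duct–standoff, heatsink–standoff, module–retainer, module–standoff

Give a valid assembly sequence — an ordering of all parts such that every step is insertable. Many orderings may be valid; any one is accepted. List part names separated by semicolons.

1. standoff@(0, 1) [-y clear] — {standoff}
2. duct@(0, 2) [+x clear] — {duct, standoff}
3. module@(1, 1) [-y clear] — {duct, module, standoff}
4. retainer@(1, 2) [+x clear] — {duct, module, retainer, standoff}
5. heatsink@(-1, 1) [-y clear] — {duct, heatsink, module, retainer, standoff}
6. connector@(-2, 1) [+y clear] — {connector, duct, heatsink, module, retainer, standoff}
7. backplane@(-3, 1) [+y clear] — {backplane, connector, duct, heatsink, module, retainer, standoff}
8. fan@(-4, 1) [-x clear] — {backplane, connector, duct, fan, heatsink, module, retainer, standoff}
9. daughtercard@(-2, 2) [+y clear] — {backplane, connector, daughtercard, duct, fan, heatsink, module, retainer, standoff}
10. bezel@(0, 0) [-y clear] — {backplane, bezel, connector, daughtercard, duct, fan, heatsink, module, retainer, standoff}

standoff; duct; module; retainer; heatsink; connector; backplane; fan; daughtercard; bezel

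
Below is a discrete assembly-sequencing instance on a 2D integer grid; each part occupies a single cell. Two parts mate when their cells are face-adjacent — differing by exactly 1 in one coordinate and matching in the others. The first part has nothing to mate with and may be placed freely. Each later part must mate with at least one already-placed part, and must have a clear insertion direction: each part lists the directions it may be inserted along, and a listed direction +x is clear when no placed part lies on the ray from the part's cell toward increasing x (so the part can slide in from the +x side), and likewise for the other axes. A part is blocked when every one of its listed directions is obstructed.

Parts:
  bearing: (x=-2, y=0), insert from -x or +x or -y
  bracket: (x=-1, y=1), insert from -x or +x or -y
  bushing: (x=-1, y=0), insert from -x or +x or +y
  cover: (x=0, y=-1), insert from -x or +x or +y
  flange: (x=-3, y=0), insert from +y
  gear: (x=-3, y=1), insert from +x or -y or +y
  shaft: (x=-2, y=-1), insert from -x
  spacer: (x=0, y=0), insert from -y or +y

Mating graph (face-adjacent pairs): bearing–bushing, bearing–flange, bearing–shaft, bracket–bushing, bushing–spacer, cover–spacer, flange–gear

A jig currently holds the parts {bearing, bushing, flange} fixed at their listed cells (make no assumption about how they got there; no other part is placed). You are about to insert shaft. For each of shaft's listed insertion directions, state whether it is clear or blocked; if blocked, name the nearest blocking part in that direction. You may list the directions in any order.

-x: ray from shaft(-2, -1) has no placed part ⇒ clear

-x: clear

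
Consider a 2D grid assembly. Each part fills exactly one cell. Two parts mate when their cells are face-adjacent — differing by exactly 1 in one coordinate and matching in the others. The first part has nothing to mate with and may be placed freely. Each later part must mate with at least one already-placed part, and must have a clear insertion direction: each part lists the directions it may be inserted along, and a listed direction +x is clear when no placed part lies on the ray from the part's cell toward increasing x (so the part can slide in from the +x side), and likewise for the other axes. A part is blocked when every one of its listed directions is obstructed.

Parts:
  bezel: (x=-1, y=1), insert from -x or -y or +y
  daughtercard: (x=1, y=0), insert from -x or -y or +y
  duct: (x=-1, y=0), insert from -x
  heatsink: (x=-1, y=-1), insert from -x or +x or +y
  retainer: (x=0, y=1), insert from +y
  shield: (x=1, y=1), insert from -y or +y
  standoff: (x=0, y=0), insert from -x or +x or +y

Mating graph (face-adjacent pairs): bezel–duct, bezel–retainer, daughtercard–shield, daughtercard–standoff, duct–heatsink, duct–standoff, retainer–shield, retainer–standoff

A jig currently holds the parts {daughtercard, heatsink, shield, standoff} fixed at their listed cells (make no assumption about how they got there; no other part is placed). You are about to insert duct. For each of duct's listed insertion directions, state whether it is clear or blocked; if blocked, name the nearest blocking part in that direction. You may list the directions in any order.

-x: ray from duct(-1, 0) has no placed part ⇒ clear

-x: clear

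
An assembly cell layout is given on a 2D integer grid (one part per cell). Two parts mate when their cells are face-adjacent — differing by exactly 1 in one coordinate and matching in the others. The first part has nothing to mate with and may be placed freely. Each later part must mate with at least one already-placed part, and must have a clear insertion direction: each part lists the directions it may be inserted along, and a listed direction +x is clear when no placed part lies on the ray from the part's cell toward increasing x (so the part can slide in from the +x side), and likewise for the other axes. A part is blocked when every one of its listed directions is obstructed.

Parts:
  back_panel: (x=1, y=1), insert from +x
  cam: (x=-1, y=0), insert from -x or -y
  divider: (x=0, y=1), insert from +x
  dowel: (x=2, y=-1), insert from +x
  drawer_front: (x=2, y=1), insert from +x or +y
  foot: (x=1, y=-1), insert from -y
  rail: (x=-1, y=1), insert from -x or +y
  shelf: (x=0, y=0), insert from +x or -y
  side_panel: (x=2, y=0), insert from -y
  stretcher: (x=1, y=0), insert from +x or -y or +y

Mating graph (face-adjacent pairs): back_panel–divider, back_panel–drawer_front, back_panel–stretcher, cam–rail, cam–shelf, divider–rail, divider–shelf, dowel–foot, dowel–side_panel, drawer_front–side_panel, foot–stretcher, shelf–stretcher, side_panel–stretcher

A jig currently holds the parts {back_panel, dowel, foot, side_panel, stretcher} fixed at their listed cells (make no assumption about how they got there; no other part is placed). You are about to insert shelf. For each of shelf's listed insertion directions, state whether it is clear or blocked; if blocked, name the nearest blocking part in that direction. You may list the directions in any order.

+x: nearest on ray is stretcher@(1, 0) ⇒ blocked
-y: ray from shelf(0, 0) has no placed part ⇒ clear

+x: blocked by stretcher; -y: clear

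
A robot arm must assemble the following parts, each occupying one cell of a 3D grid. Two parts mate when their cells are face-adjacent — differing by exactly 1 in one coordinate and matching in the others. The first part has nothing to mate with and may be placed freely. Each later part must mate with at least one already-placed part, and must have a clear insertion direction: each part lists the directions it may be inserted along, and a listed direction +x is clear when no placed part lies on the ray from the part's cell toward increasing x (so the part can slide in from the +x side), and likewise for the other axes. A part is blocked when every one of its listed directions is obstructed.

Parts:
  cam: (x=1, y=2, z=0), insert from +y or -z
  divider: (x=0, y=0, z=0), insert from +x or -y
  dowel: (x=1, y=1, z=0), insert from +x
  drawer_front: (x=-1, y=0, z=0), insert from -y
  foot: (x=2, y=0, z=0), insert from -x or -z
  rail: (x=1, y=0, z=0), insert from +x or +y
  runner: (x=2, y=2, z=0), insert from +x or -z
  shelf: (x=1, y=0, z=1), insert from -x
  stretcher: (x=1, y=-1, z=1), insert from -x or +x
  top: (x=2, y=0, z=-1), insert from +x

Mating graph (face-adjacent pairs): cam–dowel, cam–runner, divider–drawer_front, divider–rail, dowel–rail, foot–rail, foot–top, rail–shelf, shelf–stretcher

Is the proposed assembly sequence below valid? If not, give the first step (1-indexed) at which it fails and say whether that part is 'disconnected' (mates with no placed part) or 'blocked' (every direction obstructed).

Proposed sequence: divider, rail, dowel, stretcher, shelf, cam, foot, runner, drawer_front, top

1. divider@(0, 0, 0) [+x clear] — {divider}
2. rail@(1, 0, 0) [+x clear] — {divider, rail}
3. dowel@(1, 1, 0) [+x clear] — {divider, dowel, rail}
4. stretcher@(1, -1, 1) — no placed neighbour ⇒ disconnected

Invalid at step 4 (disconnected)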